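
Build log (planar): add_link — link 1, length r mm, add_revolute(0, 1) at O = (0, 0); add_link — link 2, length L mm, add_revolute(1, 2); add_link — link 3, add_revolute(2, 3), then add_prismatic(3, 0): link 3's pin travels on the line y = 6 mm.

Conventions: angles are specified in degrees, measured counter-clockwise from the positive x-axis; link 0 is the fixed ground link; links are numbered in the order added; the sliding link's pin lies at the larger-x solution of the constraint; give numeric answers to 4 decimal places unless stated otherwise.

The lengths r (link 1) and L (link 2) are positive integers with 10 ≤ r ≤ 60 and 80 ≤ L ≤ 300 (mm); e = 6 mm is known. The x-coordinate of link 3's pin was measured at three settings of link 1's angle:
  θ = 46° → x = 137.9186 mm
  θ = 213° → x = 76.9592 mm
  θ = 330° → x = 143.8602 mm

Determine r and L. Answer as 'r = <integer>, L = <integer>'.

constraint per measurement: (x − r cos θ)² + (r sin θ − e)² = L²
subtracting the θ₁ and θ₂ equations cancels the r² and L² terms:
r = (x₁² − x₂²) / (2[(x₁cos θ₁ + e sin θ₁) − (x₂cos θ₂ + e sin θ₂)]) = 39.0000 → r = 39
L² = (x₁ − r cos θ₁)² + (r sin θ₁ − e)² = 12768.9970 → L = 113.0000 → L = 113
check at θ₃=330°: x = 143.8602 (printed 143.8602) ✓

r = 39, L = 113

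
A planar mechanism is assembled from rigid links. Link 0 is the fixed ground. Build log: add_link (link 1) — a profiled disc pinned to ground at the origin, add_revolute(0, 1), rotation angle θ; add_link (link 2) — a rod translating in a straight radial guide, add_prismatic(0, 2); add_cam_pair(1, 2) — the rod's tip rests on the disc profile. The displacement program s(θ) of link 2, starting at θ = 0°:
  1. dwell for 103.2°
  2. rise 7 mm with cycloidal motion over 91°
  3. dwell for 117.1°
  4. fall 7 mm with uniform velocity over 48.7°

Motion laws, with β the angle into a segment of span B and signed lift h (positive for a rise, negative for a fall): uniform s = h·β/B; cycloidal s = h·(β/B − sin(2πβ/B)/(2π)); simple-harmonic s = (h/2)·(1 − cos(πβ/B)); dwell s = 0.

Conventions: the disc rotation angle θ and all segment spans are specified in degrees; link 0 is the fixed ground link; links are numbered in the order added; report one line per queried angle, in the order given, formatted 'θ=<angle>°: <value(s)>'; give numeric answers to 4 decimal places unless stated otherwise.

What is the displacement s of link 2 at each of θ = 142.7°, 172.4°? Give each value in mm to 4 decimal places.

seg 1 [0°–103.2°] dwell: s stays 0.0000
seg 2 [103.2°–194.2°] cycloidal, h=7: θ=142.7° here. β=39.5, B=91. 7·(0.4341 − sin(2π·0.4341)/(2π)) = 2.5900 → s = 2.5900
seg 2 [103.2°–194.2°] cycloidal, h=7: θ=172.4° here. β=69.2, B=91. 7·(0.7604 − sin(2π·0.7604)/(2π)) = 6.4348 → s = 6.4348

θ=142.7°: 2.5900
θ=172.4°: 6.4348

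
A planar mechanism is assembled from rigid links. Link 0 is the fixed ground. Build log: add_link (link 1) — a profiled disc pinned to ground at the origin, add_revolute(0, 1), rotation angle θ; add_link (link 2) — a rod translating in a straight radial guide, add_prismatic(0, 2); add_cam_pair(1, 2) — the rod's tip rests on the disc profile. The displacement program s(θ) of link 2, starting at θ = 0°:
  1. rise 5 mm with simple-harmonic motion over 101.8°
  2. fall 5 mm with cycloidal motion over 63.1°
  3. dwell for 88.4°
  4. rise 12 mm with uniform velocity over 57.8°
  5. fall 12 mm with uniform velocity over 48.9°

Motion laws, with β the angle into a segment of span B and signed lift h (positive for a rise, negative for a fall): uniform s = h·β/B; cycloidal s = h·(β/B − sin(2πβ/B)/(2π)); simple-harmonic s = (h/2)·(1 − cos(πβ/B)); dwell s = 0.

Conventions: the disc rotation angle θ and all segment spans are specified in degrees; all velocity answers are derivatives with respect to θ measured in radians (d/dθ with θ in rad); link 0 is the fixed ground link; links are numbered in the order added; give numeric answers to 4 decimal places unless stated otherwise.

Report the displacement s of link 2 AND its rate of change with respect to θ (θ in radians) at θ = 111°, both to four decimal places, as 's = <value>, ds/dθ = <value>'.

seg 1 [0°–101.8°] simple-harmonic, h=5: full span → s += 5 → s = 5.0000
seg 2 [101.8°–164.9°] cycloidal, h=-5: θ=111° here. β=9.2, B=63.1. -5·(0.1458 − sin(2π·0.1458)/(2π)) = -0.0978 → s = 4.9022
velocity in seg [101.8°–164.9°] (cycloidal), θ in radians: β = 9.2° = 0.1606 rad, B = 63.1° = 1.1013 rad; ds/dθ = (h/B)(1 − cos(2πβ/B)) = ((-5)/1.1013)(1 − cos(2π·0.1458)) = -1.775506 mm/rad

s = 4.9022, ds/dθ = -1.7755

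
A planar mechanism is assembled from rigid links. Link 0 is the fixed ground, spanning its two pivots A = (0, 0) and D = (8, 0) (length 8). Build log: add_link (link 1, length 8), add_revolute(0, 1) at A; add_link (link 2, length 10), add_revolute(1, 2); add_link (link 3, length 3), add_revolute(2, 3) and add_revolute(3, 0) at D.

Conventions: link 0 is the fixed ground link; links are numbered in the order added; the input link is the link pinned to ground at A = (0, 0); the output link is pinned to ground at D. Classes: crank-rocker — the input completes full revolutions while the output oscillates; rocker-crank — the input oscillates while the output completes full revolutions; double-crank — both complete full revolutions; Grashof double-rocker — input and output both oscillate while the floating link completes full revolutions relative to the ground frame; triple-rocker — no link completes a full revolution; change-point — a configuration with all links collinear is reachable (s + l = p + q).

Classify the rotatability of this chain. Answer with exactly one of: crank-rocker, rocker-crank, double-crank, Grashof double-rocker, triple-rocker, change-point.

lengths: ground=8, input=8, coupler=10, output=3
sorted: s=3 (shortest), l=10 (longest), p+q=16
s + l = 13 vs p + q = 16
s + l < p + q (Grashof) with shortest = output link → rocker-crank

rocker-crank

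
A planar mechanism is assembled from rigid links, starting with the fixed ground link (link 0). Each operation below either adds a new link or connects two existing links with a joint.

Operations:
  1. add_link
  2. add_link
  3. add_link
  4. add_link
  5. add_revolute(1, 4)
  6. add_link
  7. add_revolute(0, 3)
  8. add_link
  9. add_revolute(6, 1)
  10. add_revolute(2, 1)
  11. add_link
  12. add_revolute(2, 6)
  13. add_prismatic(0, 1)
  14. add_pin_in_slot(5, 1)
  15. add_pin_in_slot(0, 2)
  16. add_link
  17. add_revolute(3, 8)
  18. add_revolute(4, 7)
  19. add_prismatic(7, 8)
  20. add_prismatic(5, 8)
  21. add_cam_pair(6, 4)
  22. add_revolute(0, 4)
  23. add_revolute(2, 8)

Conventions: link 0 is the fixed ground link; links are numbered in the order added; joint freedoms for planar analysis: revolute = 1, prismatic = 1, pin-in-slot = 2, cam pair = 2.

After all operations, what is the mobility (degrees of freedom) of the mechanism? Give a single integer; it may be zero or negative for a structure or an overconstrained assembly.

ground; <1,0,0>
#1 <2,0,0>
#2 <3,0,0>
#3 <4,0,0>
#4 <5,0,0>
R:1↔4 J1 <5,1,0>
#5 <6,1,0>
R:0↔3 J1 <6,2,0>
#6 <7,2,0>
R:6↔1 J1 <7,3,0>
R:2↔1 J1 <7,4,0>
#7 <8,4,0>
R:2↔6 J1 <8,5,0>
P:0↔1 J1 <8,6,0>
PS:5↔1 J2 <8,6,1>
PS:0↔2 J2 <8,6,2>
#8 <9,6,2>
R:3↔8 J1 <9,7,2>
R:4↔7 J1 <9,8,2>
P:7↔8 J1 <9,9,2>
P:5↔8 J1 <9,10,2>
C:6↔4 J2 <9,10,3>
R:0↔4 J1 <9,11,3>
R:2↔8 J1 <9,12,3>
3×8 − 2×12 − 1×3 = -3

M = -3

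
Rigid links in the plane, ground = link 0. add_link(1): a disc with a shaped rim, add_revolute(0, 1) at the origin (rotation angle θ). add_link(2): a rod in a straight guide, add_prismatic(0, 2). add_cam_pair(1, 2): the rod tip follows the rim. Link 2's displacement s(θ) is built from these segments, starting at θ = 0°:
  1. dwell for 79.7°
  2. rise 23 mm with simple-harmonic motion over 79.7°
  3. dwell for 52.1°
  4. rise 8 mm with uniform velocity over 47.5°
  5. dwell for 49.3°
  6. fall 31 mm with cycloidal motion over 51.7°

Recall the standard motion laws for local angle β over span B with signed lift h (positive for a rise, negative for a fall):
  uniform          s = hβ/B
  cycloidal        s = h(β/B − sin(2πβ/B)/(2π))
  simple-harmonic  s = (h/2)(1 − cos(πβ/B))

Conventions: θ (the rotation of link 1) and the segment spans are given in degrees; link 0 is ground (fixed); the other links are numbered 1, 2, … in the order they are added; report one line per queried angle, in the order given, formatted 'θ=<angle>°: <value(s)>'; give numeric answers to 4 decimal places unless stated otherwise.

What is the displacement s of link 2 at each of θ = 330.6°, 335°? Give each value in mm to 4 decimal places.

segment 1 (0° to 79.7°, dwell): s unchanged at 0.0000
segment 2 (79.7° to 159.4°, simple-harmonic, h = 23) is passed completely: s = 0.0000 + (23) = 23.0000
segment 3 (159.4° to 211.5°, dwell): s unchanged at 23.0000
segment 4 (211.5° to 259°, uniform, h = 8) is passed completely: s = 23.0000 + (8) = 31.0000
segment 5 (259° to 308.3°, dwell): s unchanged at 31.0000
θ = 330.6° falls in segment 6 (308.3° to 360°, cycloidal, h = -31): β = 330.6 − 308.3 = 22.3°, B = 51.7°; Δs = -31·(0.4313 − sin(2π·0.4313)/(2π)) = -11.3082; s = 31.0000 − 11.3082 = 19.6918
θ = 335° falls in segment 6 (308.3° to 360°, cycloidal, h = -31): β = 335 − 308.3 = 26.7°, B = 51.7°; Δs = -31·(0.5164 − sin(2π·0.5164)/(2π)) = -16.5184; s = 31.0000 − 16.5184 = 14.4816

θ=330.6°: 19.6918
θ=335°: 14.4816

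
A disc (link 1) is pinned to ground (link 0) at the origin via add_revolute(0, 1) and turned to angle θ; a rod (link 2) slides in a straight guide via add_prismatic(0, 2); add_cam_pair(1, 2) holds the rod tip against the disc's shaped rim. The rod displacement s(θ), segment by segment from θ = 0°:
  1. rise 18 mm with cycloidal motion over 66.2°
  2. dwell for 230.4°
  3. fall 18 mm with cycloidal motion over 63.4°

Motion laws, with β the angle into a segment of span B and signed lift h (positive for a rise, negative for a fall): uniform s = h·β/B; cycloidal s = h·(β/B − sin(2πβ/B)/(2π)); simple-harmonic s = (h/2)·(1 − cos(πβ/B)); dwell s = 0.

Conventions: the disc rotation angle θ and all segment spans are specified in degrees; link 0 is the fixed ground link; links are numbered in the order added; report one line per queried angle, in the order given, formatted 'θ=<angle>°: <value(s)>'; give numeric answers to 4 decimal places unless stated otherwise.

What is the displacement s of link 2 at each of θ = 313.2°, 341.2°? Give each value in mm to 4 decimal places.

segment 1 (0° to 66.2°, cycloidal, h = 18) is passed completely: s = 0.0000 + (18) = 18.0000
segment 2 (66.2° to 296.6°, dwell): s unchanged at 18.0000
θ = 313.2° falls in segment 3 (296.6° to 360°, cycloidal, h = -18): β = 313.2 − 296.6 = 16.6°, B = 63.4°; Δs = -18·(0.2618 − sin(2π·0.2618)/(2π)) = -1.8561; s = 18.0000 − 1.8561 = 16.1439
θ = 341.2° falls in segment 3 (296.6° to 360°, cycloidal, h = -18): β = 341.2 − 296.6 = 44.6°, B = 63.4°; Δs = -18·(0.7035 − sin(2π·0.7035)/(2π)) = -15.4057; s = 18.0000 − 15.4057 = 2.5943

θ=313.2°: 16.1439
θ=341.2°: 2.5943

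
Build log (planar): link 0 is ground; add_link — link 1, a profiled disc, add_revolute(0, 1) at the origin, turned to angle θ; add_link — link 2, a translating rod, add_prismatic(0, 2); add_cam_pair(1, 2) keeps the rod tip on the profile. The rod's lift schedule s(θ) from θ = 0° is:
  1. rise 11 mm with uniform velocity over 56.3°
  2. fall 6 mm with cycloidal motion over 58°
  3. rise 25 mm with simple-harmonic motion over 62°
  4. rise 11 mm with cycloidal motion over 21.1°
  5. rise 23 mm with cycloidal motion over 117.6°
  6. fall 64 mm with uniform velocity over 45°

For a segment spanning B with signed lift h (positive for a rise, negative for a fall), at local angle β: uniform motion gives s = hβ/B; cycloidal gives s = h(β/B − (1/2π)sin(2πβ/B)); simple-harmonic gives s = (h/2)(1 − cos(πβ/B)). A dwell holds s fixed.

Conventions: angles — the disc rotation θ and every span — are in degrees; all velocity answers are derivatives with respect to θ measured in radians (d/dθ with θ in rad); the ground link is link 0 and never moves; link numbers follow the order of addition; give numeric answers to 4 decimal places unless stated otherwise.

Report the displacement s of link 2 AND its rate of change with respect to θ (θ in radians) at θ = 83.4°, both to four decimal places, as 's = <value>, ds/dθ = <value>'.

seg 1 [0°–56.3°] uniform, h=11: full span → s += 11 → s = 11.0000
seg 2 [56.3°–114.3°] cycloidal, h=-6: θ=83.4° here. β=27.1, B=58. -6·(0.4672 − sin(2π·0.4672)/(2π)) = -2.6083 → s = 8.3917
velocity in seg [56.3°–114.3°] (cycloidal), θ in radians: β = 27.1° = 0.4730 rad, B = 58° = 1.0123 rad; ds/dθ = (h/B)(1 − cos(2πβ/B)) = ((-6)/1.0123)(1 − cos(2π·0.4672)) = -11.729189 mm/rad

s = 8.3917, ds/dθ = -11.7292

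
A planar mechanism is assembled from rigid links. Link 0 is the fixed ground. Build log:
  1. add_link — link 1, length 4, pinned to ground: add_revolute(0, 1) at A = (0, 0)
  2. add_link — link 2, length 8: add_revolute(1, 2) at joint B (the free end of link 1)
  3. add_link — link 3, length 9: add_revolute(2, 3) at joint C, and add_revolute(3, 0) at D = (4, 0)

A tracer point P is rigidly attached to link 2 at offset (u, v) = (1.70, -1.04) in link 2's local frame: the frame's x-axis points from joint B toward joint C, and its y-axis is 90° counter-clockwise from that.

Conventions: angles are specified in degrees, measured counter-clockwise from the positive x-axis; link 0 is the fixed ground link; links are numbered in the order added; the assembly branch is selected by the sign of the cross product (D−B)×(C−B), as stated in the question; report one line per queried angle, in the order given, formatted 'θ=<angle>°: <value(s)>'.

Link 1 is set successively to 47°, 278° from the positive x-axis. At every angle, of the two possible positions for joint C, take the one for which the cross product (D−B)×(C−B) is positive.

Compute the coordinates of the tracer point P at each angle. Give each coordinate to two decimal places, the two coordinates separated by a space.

A=(0,0), D=(4.00,0)
θ=47°: B = A + 4.00·(cos47°, sin47°) = (2.7280, 2.9254)
θ=47°: |BD| = 3.1900
θ=47°: circle(B,8.00) ∩ circle(D,9.00): a=-1.0696, h=7.9282
θ=47°:   candidates: C₊=(9.5721,7.0676) cross=25.291; C₋=(-4.9691,0.7449) cross=-25.291
θ=47°:   branch + wants cross > 0 → take C=(9.5721,7.0676) (cross=25.291)
θ=47°: ex = (C−B)/|BC| = (0.8555,0.5178); ey = (-0.5178,0.8555)
θ=47°: P = B + 1.70·ex + -1.04·ey = (4.7209,2.9159)
θ=278°: B = A + 4.00·(cos278°, sin278°) = (0.5567, -3.9611)
θ=278°: |BD| = 5.2485
θ=278°: circle(B,8.00) ∩ circle(D,9.00): a=1.0047, h=7.9367
θ=278°:   candidates: C₊=(-4.7740,2.0041) cross=41.655; C₋=(7.2057,-8.4097) cross=-41.655
θ=278°:   branch + wants cross > 0 → take C=(-4.7740,2.0041) (cross=41.655)
θ=278°: ex = (C−B)/|BC| = (-0.6663,0.7456); ey = (-0.7456,-0.6663)
θ=278°: P = B + 1.70·ex + -1.04·ey = (0.1994,-2.0005)

θ=47°: 4.72 2.92
θ=278°: 0.20 -2.00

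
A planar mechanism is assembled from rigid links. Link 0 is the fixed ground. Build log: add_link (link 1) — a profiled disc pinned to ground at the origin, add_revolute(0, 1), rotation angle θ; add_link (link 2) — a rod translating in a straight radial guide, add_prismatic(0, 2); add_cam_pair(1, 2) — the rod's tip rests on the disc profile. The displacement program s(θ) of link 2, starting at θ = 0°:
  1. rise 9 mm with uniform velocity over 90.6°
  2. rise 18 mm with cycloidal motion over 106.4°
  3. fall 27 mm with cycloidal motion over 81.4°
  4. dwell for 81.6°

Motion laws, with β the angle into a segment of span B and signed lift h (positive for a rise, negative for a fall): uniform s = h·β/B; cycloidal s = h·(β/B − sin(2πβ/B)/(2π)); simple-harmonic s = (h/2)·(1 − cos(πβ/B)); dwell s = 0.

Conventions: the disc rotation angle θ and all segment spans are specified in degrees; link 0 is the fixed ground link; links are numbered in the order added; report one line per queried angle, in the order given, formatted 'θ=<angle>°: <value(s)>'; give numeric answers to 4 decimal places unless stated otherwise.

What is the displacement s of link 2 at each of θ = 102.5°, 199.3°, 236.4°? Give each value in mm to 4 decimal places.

seg 1 [0°–90.6°] uniform, h=9: full span → s += 9 → s = 9.0000
seg 2 [90.6°–197°] cycloidal, h=18: θ=102.5° here. β=11.9, B=106.4. 18·(0.1118 − sin(2π·0.1118)/(2π)) = 0.1616 → s = 9.1616
seg 2 [90.6°–197°] cycloidal, h=18: full span → s += 18 → s = 27.0000
seg 3 [197°–278.4°] cycloidal, h=-27: θ=199.3° here. β=2.3, B=81.4. -27·(0.0283 − sin(2π·0.0283)/(2π)) = -0.0040 → s = 26.9960
seg 3 [197°–278.4°] cycloidal, h=-27: θ=236.4° here. β=39.4, B=81.4. -27·(0.4840 − sin(2π·0.4840)/(2π)) = -12.6383 → s = 14.3617

θ=102.5°: 9.1616
θ=199.3°: 26.9960
θ=236.4°: 14.3617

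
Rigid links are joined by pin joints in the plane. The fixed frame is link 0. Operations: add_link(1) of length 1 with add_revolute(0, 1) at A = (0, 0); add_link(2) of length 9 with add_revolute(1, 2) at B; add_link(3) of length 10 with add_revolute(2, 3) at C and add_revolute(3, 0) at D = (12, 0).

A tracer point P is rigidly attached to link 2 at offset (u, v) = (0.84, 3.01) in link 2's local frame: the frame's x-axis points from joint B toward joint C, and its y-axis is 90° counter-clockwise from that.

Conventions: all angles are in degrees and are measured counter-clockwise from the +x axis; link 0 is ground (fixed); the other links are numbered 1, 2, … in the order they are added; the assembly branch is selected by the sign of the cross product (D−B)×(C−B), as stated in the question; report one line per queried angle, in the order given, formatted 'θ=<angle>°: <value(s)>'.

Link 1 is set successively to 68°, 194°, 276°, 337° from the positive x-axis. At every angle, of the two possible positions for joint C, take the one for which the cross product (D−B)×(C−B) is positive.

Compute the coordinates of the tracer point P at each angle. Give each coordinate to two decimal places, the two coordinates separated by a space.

A=(0,0), D=(12.00,0)
θ=68°: B = A + 1.00·(cos68°, sin68°) = (0.3746, 0.9272)
θ=68°: |BD| = 11.6623
θ=68°: circle(B,9.00) ∩ circle(D,10.00): a=5.0166, h=7.4722
θ=68°:   candidates: C₊=(5.9694,7.9769) cross=87.143; C₋=(4.7812,-6.9202) cross=-87.143
θ=68°:   branch + wants cross > 0 → take C=(5.9694,7.9769) (cross=87.143)
θ=68°: ex = (C−B)/|BC| = (0.6216,0.7833); ey = (-0.7833,0.6216)
θ=68°: P = B + 0.84·ex + 3.01·ey = (-1.4610,3.4563)
θ=194°: B = A + 1.00·(cos194°, sin194°) = (-0.9703, -0.2419)
θ=194°: |BD| = 12.9726
θ=194°: circle(B,9.00) ∩ circle(D,10.00): a=5.7540, h=6.9204
θ=194°:   candidates: C₊=(4.6536,6.7846) cross=89.775; C₋=(4.9117,-7.0538) cross=-89.775
θ=194°:   branch + wants cross > 0 → take C=(4.6536,6.7846) (cross=89.775)
θ=194°: ex = (C−B)/|BC| = (0.6249,0.7807); ey = (-0.7807,0.6249)
θ=194°: P = B + 0.84·ex + 3.01·ey = (-2.7954,2.2948)
θ=276°: B = A + 1.00·(cos276°, sin276°) = (0.1045, -0.9945)
θ=276°: |BD| = 11.9370
θ=276°: circle(B,9.00) ∩ circle(D,10.00): a=5.1726, h=7.3650
θ=276°:   candidates: C₊=(4.6456,6.7759) cross=87.916; C₋=(5.8728,-7.9030) cross=-87.916
θ=276°:   branch + wants cross > 0 → take C=(4.6456,6.7759) (cross=87.916)
θ=276°: ex = (C−B)/|BC| = (0.5046,0.8634); ey = (-0.8634,0.5046)
θ=276°: P = B + 0.84·ex + 3.01·ey = (-2.0704,1.2494)
θ=337°: B = A + 1.00·(cos337°, sin337°) = (0.9205, -0.3907)
θ=337°: |BD| = 11.0864
θ=337°: circle(B,9.00) ∩ circle(D,10.00): a=4.6863, h=7.6837
θ=337°:   candidates: C₊=(5.3331,7.4533) cross=85.184; C₋=(5.8747,-7.9045) cross=-85.184
θ=337°:   branch + wants cross > 0 → take C=(5.3331,7.4533) (cross=85.184)
θ=337°: ex = (C−B)/|BC| = (0.4903,0.8716); ey = (-0.8716,0.4903)
θ=337°: P = B + 0.84·ex + 3.01·ey = (-1.2911,1.8171)

θ=68°: -1.46 3.46
θ=194°: -2.80 2.29
θ=276°: -2.07 1.25
θ=337°: -1.29 1.82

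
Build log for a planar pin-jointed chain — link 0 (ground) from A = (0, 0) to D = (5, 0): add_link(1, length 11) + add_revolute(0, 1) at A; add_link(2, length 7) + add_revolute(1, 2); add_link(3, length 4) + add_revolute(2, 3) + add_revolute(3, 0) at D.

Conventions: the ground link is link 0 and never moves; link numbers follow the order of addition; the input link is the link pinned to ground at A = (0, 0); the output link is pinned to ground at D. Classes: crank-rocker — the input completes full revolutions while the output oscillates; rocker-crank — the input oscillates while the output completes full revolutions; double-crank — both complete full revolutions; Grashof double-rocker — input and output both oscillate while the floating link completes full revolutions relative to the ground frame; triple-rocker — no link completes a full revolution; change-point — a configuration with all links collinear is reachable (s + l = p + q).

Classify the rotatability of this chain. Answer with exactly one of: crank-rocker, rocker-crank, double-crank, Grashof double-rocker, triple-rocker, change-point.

lengths: ground=5, input=11, coupler=7, output=4
sorted: s=4 (shortest), l=11 (longest), p+q=12
s + l = 15 vs p + q = 12
s + l > p + q → non-Grashof → no link fully rotates → triple-rocker

triple-rocker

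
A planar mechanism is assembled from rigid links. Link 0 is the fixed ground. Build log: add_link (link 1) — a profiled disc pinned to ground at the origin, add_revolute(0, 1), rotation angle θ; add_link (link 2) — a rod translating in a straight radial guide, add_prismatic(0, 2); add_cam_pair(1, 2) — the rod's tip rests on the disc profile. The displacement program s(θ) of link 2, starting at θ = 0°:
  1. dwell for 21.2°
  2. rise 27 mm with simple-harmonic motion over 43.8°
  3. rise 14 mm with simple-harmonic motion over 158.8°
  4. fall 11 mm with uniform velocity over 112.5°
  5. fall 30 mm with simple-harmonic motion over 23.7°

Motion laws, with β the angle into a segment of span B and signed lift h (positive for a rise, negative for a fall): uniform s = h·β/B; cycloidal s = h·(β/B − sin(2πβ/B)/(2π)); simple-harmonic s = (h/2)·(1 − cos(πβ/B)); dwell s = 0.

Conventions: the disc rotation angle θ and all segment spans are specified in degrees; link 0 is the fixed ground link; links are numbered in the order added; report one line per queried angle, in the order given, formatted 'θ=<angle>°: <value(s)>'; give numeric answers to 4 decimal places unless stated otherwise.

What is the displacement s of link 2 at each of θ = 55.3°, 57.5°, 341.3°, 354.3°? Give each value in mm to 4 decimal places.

seg 1 [0°–21.2°] dwell: s stays 0.0000
seg 2 [21.2°–65°] simple-harmonic, h=27: θ=55.3° here. β=34.1, B=43.8. 27/2·(1 − cos(π·0.7785)) = 23.8623 → s = 23.8623
seg 2 [21.2°–65°] simple-harmonic, h=27: θ=57.5° here. β=36.3, B=43.8. 27/2·(1 − cos(π·0.8288)) = 25.0933 → s = 25.0933
seg 2 [21.2°–65°] simple-harmonic, h=27: full span → s += 27 → s = 27.0000
seg 3 [65°–223.8°] simple-harmonic, h=14: full span → s += 14 → s = 41.0000
seg 4 [223.8°–336.3°] uniform, h=-11: full span → s += -11 → s = 30.0000
seg 5 [336.3°–360°] simple-harmonic, h=-30: θ=341.3° here. β=5, B=23.7. -30/2·(1 − cos(π·0.2110)) = -3.1758 → s = 26.8242
seg 5 [336.3°–360°] simple-harmonic, h=-30: θ=354.3° here. β=18, B=23.7. -30/2·(1 − cos(π·0.7595)) = -25.9182 → s = 4.0818

θ=55.3°: 23.8623
θ=57.5°: 25.0933
θ=341.3°: 26.8242
θ=354.3°: 4.0818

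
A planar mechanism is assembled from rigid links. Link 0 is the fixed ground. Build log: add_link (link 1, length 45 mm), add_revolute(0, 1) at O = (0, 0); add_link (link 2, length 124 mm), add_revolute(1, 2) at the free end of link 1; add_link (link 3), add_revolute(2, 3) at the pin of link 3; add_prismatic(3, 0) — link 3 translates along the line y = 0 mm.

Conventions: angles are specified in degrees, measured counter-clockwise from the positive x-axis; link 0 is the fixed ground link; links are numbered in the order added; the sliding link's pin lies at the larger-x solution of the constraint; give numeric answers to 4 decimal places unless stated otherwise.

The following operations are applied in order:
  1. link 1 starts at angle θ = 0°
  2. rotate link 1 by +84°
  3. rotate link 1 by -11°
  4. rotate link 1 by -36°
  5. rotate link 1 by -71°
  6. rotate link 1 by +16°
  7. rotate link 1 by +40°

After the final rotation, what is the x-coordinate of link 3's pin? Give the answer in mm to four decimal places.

geometry: r = 45 mm, L = 124 mm, e = 0 mm; θ starts at 0°
rotate link 1 by +84°: θ ← 0° +84° = 84°
rotate link 1 by -11°: θ ← 84° -11° = 73°
rotate link 1 by -36°: θ ← 73° -36° = 37°
rotate link 1 by -71°: θ ← 37° -71° = -34°
rotate link 1 by +16°: θ ← -34° +16° = -18°
rotate link 1 by +40°: θ ← -18° +40° = 22°
crank pin P = (r cos θ, r sin θ) = (41.723273, 16.857297)
h = r sin θ − e = 16.857297 − 0 = 16.857297
x = r cos θ + √(L² − h²) = 41.723273 + 122.848816 = 164.572089

164.5721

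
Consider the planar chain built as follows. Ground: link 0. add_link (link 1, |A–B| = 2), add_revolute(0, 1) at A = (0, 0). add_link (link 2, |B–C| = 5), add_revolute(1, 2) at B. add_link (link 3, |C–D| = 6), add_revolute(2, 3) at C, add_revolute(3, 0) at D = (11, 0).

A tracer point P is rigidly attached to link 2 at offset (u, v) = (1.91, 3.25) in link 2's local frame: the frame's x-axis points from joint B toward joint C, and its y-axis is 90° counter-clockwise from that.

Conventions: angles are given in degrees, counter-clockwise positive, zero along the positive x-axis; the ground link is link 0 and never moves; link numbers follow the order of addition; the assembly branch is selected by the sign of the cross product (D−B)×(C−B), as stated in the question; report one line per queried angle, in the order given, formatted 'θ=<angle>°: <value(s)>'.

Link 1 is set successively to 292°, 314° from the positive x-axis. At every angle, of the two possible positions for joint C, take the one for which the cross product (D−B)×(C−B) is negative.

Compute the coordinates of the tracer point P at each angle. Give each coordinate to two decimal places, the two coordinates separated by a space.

A=(0,0), D=(11.00,0)
θ=292°: B = A + 2.00·(cos292°, sin292°) = (0.7492, -1.8544)
θ=292°: |BD| = 10.4172
θ=292°: circle(B,5.00) ∩ circle(D,6.00): a=4.6806, h=1.7584
θ=292°:   candidates: C₊=(5.0421,0.7091) cross=18.317; C₋=(5.6681,-2.7515) cross=-18.317
θ=292°:   branch - wants cross < 0 → take C=(5.6681,-2.7515) (cross=-18.317)
θ=292°: ex = (C−B)/|BC| = (0.9838,-0.1794); ey = (0.1794,0.9838)
θ=292°: P = B + 1.91·ex + 3.25·ey = (3.2113,1.0002)
θ=314°: B = A + 2.00·(cos314°, sin314°) = (1.3893, -1.4387)
θ=314°: |BD| = 9.7178
θ=314°: circle(B,5.00) ∩ circle(D,6.00): a=4.2929, h=2.5634
θ=314°:   candidates: C₊=(5.2554,1.7320) cross=24.910; C₋=(6.0144,-3.3383) cross=-24.910
θ=314°:   branch - wants cross < 0 → take C=(6.0144,-3.3383) (cross=-24.910)
θ=314°: ex = (C−B)/|BC| = (0.9250,-0.3799); ey = (0.3799,0.9250)
θ=314°: P = B + 1.91·ex + 3.25·ey = (4.3908,0.8420)

θ=292°: 3.21 1.00
θ=314°: 4.39 0.84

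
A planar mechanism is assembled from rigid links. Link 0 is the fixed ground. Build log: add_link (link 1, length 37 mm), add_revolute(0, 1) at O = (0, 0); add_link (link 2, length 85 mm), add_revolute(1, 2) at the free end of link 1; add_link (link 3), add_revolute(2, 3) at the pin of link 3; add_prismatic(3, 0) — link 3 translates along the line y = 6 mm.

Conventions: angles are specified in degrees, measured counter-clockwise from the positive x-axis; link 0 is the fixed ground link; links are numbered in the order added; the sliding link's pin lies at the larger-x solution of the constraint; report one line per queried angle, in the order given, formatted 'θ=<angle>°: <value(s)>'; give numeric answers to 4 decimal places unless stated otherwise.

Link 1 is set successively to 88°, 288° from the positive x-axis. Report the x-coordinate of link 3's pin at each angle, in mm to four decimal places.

geometry: r = 37 mm, L = 85 mm, e = 6 mm
θ=88°: crank pin P = (r cos θ, r sin θ) = (1.291281, 36.977461)
θ=88°: h = r sin θ − e = 36.977461 − 6 = 30.977461
θ=88°: x = r cos θ + √(L² − h²) = 1.291281 + 79.154260 = 80.445542
θ=288°: crank pin P = (r cos θ, r sin θ) = (11.433629, -35.189091)
θ=288°: h = r sin θ − e = -35.189091 − 6 = -41.189091
θ=288°: x = r cos θ + √(L² − h²) = 11.433629 + 74.353606 = 85.787235

θ=88°: 80.4455
θ=288°: 85.7872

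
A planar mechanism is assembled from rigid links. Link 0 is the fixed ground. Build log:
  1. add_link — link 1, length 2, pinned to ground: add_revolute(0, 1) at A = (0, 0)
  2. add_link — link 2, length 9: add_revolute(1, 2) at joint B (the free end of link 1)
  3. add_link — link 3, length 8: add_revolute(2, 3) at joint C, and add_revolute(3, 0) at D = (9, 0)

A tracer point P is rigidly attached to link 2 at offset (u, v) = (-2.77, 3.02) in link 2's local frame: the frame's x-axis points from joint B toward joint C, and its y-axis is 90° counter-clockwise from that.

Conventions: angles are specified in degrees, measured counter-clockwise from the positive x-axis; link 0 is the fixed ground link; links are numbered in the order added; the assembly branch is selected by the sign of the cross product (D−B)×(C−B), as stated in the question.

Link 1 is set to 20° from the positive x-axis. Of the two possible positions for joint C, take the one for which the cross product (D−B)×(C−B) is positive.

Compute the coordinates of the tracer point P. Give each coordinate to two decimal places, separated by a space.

A=(0,0), D=(9.00,0)
B = A + 2.00·(cos20°, sin20°) = (1.8794, 0.6840)
|BD| = 7.1534
circle(B,9.00) ∩ circle(D,8.00): a=4.7649, h=7.6351
  candidates: C₊=(7.3526,7.8285) cross=54.617; C₋=(5.8924,-7.3718) cross=-54.617
  branch + wants cross > 0 → take C=(7.3526,7.8285) (cross=54.617)
ex = (C−B)/|BC| = (0.6081,0.7938); ey = (-0.7938,0.6081)
P = B + -2.77·ex + 3.02·ey = (-2.2025,0.3217)

-2.20 0.32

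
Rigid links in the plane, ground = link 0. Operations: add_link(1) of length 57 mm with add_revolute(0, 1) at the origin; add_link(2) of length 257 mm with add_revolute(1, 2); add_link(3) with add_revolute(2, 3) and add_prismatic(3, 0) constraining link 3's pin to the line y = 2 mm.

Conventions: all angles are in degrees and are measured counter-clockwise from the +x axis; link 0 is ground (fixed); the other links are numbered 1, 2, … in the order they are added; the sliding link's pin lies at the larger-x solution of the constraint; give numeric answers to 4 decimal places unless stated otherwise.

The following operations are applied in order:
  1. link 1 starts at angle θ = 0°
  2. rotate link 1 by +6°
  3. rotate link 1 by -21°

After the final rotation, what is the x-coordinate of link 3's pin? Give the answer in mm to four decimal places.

geometry: r = 57 mm, L = 257 mm, e = 2 mm; θ starts at 0°
rotate link 1 by +6°: θ ← 0° +6° = 6°
rotate link 1 by -21°: θ ← 6° -21° = -15°
crank pin P = (r cos θ, r sin θ) = (55.057772, -14.752686)
h = r sin θ − e = -14.752686 − 2 = -16.752686
x = r cos θ + √(L² − h²) = 55.057772 + 256.453402 = 311.511174

311.5112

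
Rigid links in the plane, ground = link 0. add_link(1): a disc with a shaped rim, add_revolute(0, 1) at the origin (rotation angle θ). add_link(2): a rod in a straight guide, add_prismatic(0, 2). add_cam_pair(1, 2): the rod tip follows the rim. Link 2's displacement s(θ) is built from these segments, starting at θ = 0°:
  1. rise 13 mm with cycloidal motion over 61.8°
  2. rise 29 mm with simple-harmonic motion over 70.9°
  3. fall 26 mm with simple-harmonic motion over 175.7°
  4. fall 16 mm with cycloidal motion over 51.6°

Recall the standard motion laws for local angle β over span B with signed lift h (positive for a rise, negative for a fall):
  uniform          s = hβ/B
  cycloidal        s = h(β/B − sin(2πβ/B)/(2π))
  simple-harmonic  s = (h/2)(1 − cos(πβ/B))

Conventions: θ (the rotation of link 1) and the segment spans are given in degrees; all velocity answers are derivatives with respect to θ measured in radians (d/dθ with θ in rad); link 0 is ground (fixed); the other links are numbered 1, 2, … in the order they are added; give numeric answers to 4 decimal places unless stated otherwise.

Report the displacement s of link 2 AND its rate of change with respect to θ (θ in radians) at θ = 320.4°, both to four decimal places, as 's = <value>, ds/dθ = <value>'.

segment 1 (0° to 61.8°, cycloidal, h = 13) is passed completely: s = 0.0000 + (13) = 13.0000
segment 2 (61.8° to 132.7°, simple-harmonic, h = 29) is passed completely: s = 13.0000 + (29) = 42.0000
segment 3 (132.7° to 308.4°, simple-harmonic, h = -26) is passed completely: s = 42.0000 + (-26) = 16.0000
θ = 320.4° falls in segment 4 (308.4° to 360°, cycloidal, h = -16): β = 320.4 − 308.4 = 12°, B = 51.6°; Δs = -16·(0.2326 − sin(2π·0.2326)/(2π)) = -1.1897; s = 16.0000 − 1.1897 = 14.8103
velocity in seg [308.4°–360°] (cycloidal), θ in radians: β = 12° = 0.2094 rad, B = 51.6° = 0.9006 rad; ds/dθ = (h/B)(1 − cos(2πβ/B)) = ((-16)/0.9006)(1 − cos(2π·0.2326)) = -15.823030 mm/rad

s = 14.8103, ds/dθ = -15.8230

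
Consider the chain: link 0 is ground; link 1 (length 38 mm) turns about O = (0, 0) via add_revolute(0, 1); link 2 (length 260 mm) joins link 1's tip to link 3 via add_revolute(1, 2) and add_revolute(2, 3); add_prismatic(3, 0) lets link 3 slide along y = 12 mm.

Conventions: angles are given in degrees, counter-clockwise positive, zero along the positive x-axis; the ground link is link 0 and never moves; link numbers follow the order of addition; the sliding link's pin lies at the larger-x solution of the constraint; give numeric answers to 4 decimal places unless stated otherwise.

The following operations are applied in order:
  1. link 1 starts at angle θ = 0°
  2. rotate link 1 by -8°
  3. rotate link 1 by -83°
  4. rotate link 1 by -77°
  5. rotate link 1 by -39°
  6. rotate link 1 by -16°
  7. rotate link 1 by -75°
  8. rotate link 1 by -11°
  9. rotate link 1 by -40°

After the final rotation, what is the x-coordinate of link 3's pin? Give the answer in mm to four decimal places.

geometry: r = 38 mm, L = 260 mm, e = 12 mm; θ starts at 0°
rotate link 1 by -8°: θ ← 0° -8° = -8°
rotate link 1 by -83°: θ ← -8° -83° = -91°
rotate link 1 by -77°: θ ← -91° -77° = -168°
rotate link 1 by -39°: θ ← -168° -39° = -207°
rotate link 1 by -16°: θ ← -207° -16° = -223°
rotate link 1 by -75°: θ ← -223° -75° = -298°
rotate link 1 by -11°: θ ← -298° -11° = -309°
rotate link 1 by -40°: θ ← -309° -40° = -349°
crank pin P = (r cos θ, r sin θ) = (37.301833, 7.250742)
h = r sin θ − e = 7.250742 − 12 = -4.749258
x = r cos θ + √(L² − h²) = 37.301833 + 259.956621 = 297.258453

297.2585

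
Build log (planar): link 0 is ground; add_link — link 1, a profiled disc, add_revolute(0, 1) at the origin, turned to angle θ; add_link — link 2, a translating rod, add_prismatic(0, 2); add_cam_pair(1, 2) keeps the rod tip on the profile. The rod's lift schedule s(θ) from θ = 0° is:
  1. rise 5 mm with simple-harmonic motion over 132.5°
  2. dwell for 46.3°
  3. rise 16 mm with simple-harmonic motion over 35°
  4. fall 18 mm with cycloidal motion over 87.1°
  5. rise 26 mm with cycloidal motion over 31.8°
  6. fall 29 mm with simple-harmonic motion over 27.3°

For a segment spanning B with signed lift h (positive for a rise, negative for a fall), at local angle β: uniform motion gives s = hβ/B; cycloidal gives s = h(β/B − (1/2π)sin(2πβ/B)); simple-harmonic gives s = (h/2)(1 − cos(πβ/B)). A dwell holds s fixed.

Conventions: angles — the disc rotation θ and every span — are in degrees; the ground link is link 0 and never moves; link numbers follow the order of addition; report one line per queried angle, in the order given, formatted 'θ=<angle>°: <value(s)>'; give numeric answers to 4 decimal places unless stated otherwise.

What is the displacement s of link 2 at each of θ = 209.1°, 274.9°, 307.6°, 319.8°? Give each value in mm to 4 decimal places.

seg 1 [0°–132.5°] simple-harmonic, h=5: full span → s += 5 → s = 5.0000
seg 2 [132.5°–178.8°] dwell: s stays 5.0000
seg 3 [178.8°–213.8°] simple-harmonic, h=16: θ=209.1° here. β=30.3, B=35. 16/2·(1 − cos(π·0.8657)) = 15.2986 → s = 20.2986
seg 3 [178.8°–213.8°] simple-harmonic, h=16: full span → s += 16 → s = 21.0000
seg 4 [213.8°–300.9°] cycloidal, h=-18: θ=274.9° here. β=61.1, B=87.1. -18·(0.7015 − sin(2π·0.7015)/(2π)) = -15.3596 → s = 5.6404
seg 4 [213.8°–300.9°] cycloidal, h=-18: full span → s += -18 → s = 3.0000
seg 5 [300.9°–332.7°] cycloidal, h=26: θ=307.6° here. β=6.7, B=31.8. 26·(0.2107 − sin(2π·0.2107)/(2π)) = 1.4655 → s = 4.4655
seg 5 [300.9°–332.7°] cycloidal, h=26: θ=319.8° here. β=18.9, B=31.8. 26·(0.5943 − sin(2π·0.5943)/(2π)) = 17.7645 → s = 20.7645

θ=209.1°: 20.2986
θ=274.9°: 5.6404
θ=307.6°: 4.4655
θ=319.8°: 20.7645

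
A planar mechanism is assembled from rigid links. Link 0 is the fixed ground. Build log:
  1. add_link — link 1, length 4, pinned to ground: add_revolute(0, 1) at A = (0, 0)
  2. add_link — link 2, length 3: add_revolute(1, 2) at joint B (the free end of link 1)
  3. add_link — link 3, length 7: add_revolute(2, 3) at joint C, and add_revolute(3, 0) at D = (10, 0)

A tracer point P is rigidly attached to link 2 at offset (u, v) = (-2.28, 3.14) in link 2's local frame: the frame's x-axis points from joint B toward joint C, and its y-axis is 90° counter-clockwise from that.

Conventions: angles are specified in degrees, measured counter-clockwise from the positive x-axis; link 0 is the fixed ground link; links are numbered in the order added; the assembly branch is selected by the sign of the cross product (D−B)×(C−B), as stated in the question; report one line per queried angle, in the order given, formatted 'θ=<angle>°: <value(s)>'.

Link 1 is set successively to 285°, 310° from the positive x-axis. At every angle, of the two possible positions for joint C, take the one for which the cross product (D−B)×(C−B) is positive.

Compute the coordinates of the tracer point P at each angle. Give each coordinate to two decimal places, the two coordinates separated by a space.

A=(0,0), D=(10.00,0)
θ=285°: B = A + 4.00·(cos285°, sin285°) = (1.0353, -3.8637)
θ=285°: |BD| = 9.7619
θ=285°: circle(B,3.00) ∩ circle(D,7.00): a=2.8322, h=0.9894
θ=285°:   candidates: C₊=(3.2446,-1.8342) cross=9.658; C₋=(4.0277,-3.6513) cross=-9.658
θ=285°:   branch + wants cross > 0 → take C=(3.2446,-1.8342) (cross=9.658)
θ=285°: ex = (C−B)/|BC| = (0.7364,0.6765); ey = (-0.6765,0.7364)
θ=285°: P = B + -2.28·ex + 3.14·ey = (-2.7680,-3.0938)
θ=310°: B = A + 4.00·(cos310°, sin310°) = (2.5712, -3.0642)
θ=310°: |BD| = 8.0360
θ=310°: circle(B,3.00) ∩ circle(D,7.00): a=1.5292, h=2.5810
θ=310°:   candidates: C₊=(3.0006,-0.0951) cross=20.741; C₋=(4.9690,-4.8671) cross=-20.741
θ=310°:   branch + wants cross > 0 → take C=(3.0006,-0.0951) (cross=20.741)
θ=310°: ex = (C−B)/|BC| = (0.1432,0.9897); ey = (-0.9897,0.1432)
θ=310°: P = B + -2.28·ex + 3.14·ey = (-0.8629,-4.8712)

θ=285°: -2.77 -3.09
θ=310°: -0.86 -4.87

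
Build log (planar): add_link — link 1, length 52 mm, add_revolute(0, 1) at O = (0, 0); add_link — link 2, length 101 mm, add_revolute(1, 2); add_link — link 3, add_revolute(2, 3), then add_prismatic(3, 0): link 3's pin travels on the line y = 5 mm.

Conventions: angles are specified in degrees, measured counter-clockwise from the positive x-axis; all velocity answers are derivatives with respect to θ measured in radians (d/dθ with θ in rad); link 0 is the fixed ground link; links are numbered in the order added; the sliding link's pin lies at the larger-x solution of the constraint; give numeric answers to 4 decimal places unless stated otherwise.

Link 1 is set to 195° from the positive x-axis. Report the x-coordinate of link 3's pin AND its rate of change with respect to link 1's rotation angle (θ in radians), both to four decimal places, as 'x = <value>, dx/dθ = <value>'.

geometry: r = 52 mm, L = 101 mm, e = 5 mm
crank pin P = (r cos θ, r sin θ) = (-50.228143, -13.458590)
h = r sin θ − e = -13.458590 − 5 = -18.458590
x = r cos θ + √(L² − h²) = -50.228143 + 99.298945 = 49.070802
dx/dθ = −r sin θ − h·r cos θ/√(L² − h²) (θ in radians; h = -18.458590) = 4.121727

x = 49.0708, dx/dθ = 4.1217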